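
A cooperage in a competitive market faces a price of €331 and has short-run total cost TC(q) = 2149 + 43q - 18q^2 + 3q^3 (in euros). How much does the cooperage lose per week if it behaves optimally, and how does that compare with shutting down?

Profit = -€229 at q = 8

AVC = 43 - 18q + 3q^2 has its minimum €16 at q = 3; price €331 clears that bar, so the firm operates.
With MC = 43 - 36q + 9q^2, P = MC on the upward-sloping part at q* = 8.
TR = 331·8 = 2648. TC = 2149 + 728 = 2877. Profit = 2648 − 2877 = -€229.
That loss of €229 beats the €2149 the firm would lose by shutting down; producing recovers €1920 of fixed cost.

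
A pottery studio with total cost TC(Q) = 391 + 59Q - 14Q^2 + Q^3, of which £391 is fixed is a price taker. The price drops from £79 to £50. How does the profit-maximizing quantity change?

AVC = 59 - 14Q + Q^2, minimized at Q = 7 where min AVC = £10. MC = 59 - 28Q + 3Q^2.
At P = £79 ≥ min AVC, set P = MC on the rising branch: Q = 10.
At P = £50 ≥ min AVC, set P = MC: Q = 9. The firm stays open but cuts output.

Output falls from 10 to 9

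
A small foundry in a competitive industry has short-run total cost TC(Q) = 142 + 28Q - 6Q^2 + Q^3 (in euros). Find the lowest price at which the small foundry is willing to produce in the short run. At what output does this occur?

€19 per unit, at Q = 3

The shutdown price is the minimum of AVC. VC = 28Q - 6Q^2 + Q^3, so AVC = 28 - 6Q + Q^2.
At the minimum of AVC, MC = AVC. MC = 28 - 12Q + 3Q^2; setting MC = AVC gives 2Q^2 - 6Q = 0, so Q = 3. min AVC = 19.
For P < €19 the firm produces nothing.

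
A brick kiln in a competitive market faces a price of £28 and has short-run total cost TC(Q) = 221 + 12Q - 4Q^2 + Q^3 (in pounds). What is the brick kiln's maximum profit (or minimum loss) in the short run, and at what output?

AVC = 12 - 4Q + Q^2; min AVC = £8 at Q = 2. Since P = £28 ≥ min AVC, the firm produces.
MC = 12 - 8Q + 3Q^2. Setting P = MC and taking the root on the rising branch gives Q* = 4.
TR = 28·4 = 112. TC = 221 + 48 = 269. Profit = 112 − 269 = -£157.
Shutting down would mean losing the fixed cost of £221, so operating at a loss of £157 is better by £64.

Profit = -£157 at Q = 4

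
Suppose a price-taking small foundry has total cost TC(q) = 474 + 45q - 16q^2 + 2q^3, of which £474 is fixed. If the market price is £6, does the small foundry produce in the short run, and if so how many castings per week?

Shut down

Variable cost is VC = 45q - 16q^2 + 2q^3, so AVC = VC/q = 45 - 16q + 2q^2 and MC = dTC/dq = 45 - 32q + 6q^2.
AVC hits its minimum where MC = AVC, at q = 4, giving min AVC = 45 - 16·4 + 2·4^2 = £13.
With P < min AVC (£6 < £13), every unit sold adds to the loss.
The firm minimizes its loss by shutting down and losing only its fixed cost of £474.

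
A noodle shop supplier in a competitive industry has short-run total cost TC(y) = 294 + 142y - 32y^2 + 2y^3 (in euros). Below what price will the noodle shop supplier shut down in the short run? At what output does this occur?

The firm shuts down when price falls below the minimum of average variable cost. AVC = VC/y = 142 - 32y + 2y^2.
At the minimum of AVC, MC = AVC. MC = 142 - 64y + 6y^2; setting MC = AVC gives 4y^2 - 32y = 0, so y = 8. min AVC = 14.
The firm shuts down for any P below €14.

€14 per unit, at y = 8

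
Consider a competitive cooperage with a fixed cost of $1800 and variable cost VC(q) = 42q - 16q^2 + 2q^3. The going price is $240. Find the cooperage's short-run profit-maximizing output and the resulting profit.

AVC = 42 - 16q + 2q^2 has its minimum $10 at q = 4; price $240 clears that bar, so the firm operates.
With MC = 42 - 32q + 6q^2, P = MC on the upward-sloping part at q* = 9.
TR = 240·9 = 2160. TC = 1800 + 540 = 2340. Profit = 2160 − 2340 = -$180.
That loss of $180 beats the $1800 the firm would lose by shutting down; producing recovers $1620 of fixed cost.

Profit = -$180 at q = 9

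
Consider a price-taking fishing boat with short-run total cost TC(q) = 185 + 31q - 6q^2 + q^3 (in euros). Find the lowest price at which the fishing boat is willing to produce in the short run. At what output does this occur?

The shutdown price is the minimum of AVC. VC = 31q - 6q^2 + q^3, so AVC = 31 - 6q + q^2.
dAVC/dq = -6 + 2q = 0 gives q = 3. min AVC = 31 - 6·3 + 3^2 = 22.
The firm shuts down for any P below €22.

€22 per unit, at q = 3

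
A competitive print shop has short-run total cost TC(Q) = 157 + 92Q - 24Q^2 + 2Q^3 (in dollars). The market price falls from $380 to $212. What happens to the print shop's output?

Output falls from 12 to 10

AVC = 92 - 24Q + 2Q^2, minimized at Q = 6 where min AVC = $20. MC = 92 - 48Q + 6Q^2.
With P = $380 above the shutdown price, P = MC gives Q = 12.
At P = $212 ≥ min AVC, set P = MC: Q = 10. The firm stays open but cuts output.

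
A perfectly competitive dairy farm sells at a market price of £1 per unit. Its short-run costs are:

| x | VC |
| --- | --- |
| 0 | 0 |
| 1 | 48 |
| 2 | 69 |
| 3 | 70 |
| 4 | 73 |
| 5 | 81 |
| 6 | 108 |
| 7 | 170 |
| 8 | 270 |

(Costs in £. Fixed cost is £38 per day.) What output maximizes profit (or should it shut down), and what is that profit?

Profit at each row (π = 1x − TC): x=0: -38; x=1: -85; x=2: -105; x=3: -105; x=4: -107; x=5: -114; x=6: -140; x=7: -201; x=8: -300.
Profit is highest at x = 0. Equivalently, the lowest AVC in the table is 81/5 ≈ £16.20 at x = 5, and P = £1 falls below it — price never covers variable cost, so the firm shuts down and loses only its fixed cost.

x = 0 (shut down); profit = -£38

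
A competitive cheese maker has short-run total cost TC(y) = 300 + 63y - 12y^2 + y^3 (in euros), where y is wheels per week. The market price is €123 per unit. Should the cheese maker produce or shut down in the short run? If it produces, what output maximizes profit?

Variable cost is VC = 63y - 12y^2 + y^3, so AVC = VC/y = 63 - 12y + y^2 and MC = dTC/dy = 63 - 24y + 3y^2.
The AVC parabola has its vertex at y = 12/2 = 6, where AVC = 63 - 12·6 + 6^2 = €27.
Because €123 ≥ €27, revenue can cover variable cost; the firm operates.
P = MC gives -60 - 24y + 3y^2 = 0, with roots -2 and 10. Take the larger (rising MC): y* = 10.
Check: AVC at y = 10 is €43 ≤ P, so revenue covers variable cost.
Profit = P·y − TC = 123·10 − 730 = €500.

Produce at y = 10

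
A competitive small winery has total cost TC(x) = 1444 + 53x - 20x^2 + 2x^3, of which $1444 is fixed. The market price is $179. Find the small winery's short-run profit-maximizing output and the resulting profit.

Profit = -$148 at x = 9

AVC = 53 - 20x + 2x^2; min AVC = $3 at x = 5. Since P = $179 ≥ min AVC, the firm produces.
With MC = 53 - 40x + 6x^2, P = MC on the upward-sloping part at x* = 9.
TR = 179·9 = 1611. TC = 1444 + 315 = 1759. Profit = 1611 − 1759 = -$148.
Shutting down would mean losing the fixed cost of $1444, so operating at a loss of $148 is better by $1296.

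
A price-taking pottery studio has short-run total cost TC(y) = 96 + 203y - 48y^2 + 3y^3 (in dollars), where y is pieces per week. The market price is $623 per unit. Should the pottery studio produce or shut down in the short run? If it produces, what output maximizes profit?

Variable cost is VC = 203y - 48y^2 + 3y^3, so AVC = VC/y = 203 - 48y + 3y^2 and MC = dTC/dy = 203 - 96y + 9y^2.
AVC hits its minimum where MC = AVC, at y = 8, giving min AVC = 203 - 48·8 + 3·8^2 = $11.
P = $623 exceeds min AVC = $11, so the firm stays open.
P = MC gives -420 - 96y + 9y^2 = 0, with roots -10/3 and 14. Take the larger (rising MC): y* = 14.
Check: AVC at y = 14 is $119 ≤ P, so revenue covers variable cost.
Profit = P·y − TC = 623·14 − 1762 = $6960.

Produce at y = 14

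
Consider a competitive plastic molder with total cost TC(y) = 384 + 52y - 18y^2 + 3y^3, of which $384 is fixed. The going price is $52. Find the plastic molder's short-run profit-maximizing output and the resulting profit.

AVC = 52 - 18y + 3y^2; min AVC = $25 at y = 3. Since P = $52 ≥ min AVC, the firm produces.
MC = 52 - 36y + 9y^2. Setting P = MC and taking the root on the rising branch gives y* = 4.
TR = 52·4 = 208. TC = 384 + 112 = 496. Profit = 208 − 496 = -$288.
By producing, the firm covers all variable cost plus $96 of fixed cost; shutting down would lose the full $384.

Profit = -$288 at y = 4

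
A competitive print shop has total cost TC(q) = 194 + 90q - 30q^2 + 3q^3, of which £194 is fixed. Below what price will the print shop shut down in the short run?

£15 per unit

The firm shuts down when price falls below the minimum of average variable cost. AVC = VC/q = 90 - 30q + 3q^2.
At the minimum of AVC, MC = AVC. MC = 90 - 60q + 9q^2; setting MC = AVC gives 6q^2 - 30q = 0, so q = 5. min AVC = 15.
So the shutdown price is £15.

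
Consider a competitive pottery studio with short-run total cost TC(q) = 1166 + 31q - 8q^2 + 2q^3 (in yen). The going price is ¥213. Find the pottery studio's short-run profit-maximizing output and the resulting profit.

Profit = -¥186 at q = 7

AVC = 31 - 8q + 2q^2 has its minimum ¥23 at q = 2; price ¥213 clears that bar, so the firm operates.
MC = 31 - 16q + 6q^2. Setting P = MC and taking the root on the rising branch gives q* = 7.
TR = 213·7 = 1491. TC = 1166 + 511 = 1677. Profit = 1491 − 1677 = -¥186.
Shutting down would mean losing the fixed cost of ¥1166, so operating at a loss of ¥186 is better by ¥980.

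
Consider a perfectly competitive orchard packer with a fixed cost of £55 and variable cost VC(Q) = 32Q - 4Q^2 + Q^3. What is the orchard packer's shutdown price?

£28 per unit

Short-run supply begins at min AVC. From VC = 32Q - 4Q^2 + Q^3, AVC = 32 - 4Q + Q^2.
dAVC/dQ = -4 + 2Q = 0 gives Q = 2. min AVC = 32 - 4·2 + 2^2 = 28.
So the shutdown price is £28.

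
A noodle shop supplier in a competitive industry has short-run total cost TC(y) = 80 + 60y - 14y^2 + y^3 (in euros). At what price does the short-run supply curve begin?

The shutdown price is the minimum of AVC. VC = 60y - 14y^2 + y^3, so AVC = 60 - 14y + y^2.
At the minimum of AVC, MC = AVC. MC = 60 - 28y + 3y^2; setting MC = AVC gives 2y^2 - 14y = 0, so y = 7. min AVC = 11.
The firm shuts down for any P below €11.

€11 per unit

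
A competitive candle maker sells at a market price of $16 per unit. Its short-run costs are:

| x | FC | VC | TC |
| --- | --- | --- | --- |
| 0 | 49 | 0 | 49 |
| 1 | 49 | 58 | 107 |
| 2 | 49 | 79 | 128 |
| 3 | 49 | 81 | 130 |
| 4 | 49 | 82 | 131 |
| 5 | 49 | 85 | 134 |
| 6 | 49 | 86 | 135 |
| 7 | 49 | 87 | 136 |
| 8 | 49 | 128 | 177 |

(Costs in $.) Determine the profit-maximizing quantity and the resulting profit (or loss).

Compute π = P·x − TC at each output: x=0: -49; x=1: -91; x=2: -96; x=3: -82; x=4: -67; x=5: -54; x=6: -39; x=7: -24; x=8: -49.
Profit is maximized at x = 7. AVC there is 87/7 = $12.43 ≤ P, so producing beats shutting down (which would give -$49).

x = 7; profit = -$24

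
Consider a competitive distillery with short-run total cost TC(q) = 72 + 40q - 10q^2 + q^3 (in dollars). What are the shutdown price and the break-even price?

Shutdown price = min AVC. AVC = 40 - 10q + q^2, with vertex at q = 5 and minimum $15.
ATC = 72/q + 40 - 10q + q^2. Setting dATC/dq = −72/q^2 − 10 + 2q = 0 gives q = 6 (since 2·6^3 − 10·6^2 = 72).
min ATC = 72/6 + 40 − 10·6 + 6^2 = $28. That is the break-even price.
For $15 ≤ P < $28 the firm produces at a loss; below $15 it shuts down.

Shutdown price = $15; break-even price = $28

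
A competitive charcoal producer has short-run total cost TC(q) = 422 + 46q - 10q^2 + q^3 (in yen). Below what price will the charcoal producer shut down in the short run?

¥21 per unit

The firm shuts down when price falls below the minimum of average variable cost. AVC = VC/q = 46 - 10q + q^2.
At the minimum of AVC, MC = AVC. MC = 46 - 20q + 3q^2; setting MC = AVC gives 2q^2 - 10q = 0, so q = 5. min AVC = 21.
The firm shuts down for any P below ¥21.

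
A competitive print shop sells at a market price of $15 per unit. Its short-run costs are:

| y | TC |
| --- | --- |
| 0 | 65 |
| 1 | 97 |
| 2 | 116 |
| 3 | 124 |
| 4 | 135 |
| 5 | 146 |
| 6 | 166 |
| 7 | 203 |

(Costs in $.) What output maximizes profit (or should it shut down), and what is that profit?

Profit at each row (π = 15y − TC): y=0: -65; y=1: -82; y=2: -86; y=3: -79; y=4: -75; y=5: -71; y=6: -76; y=7: -98.
Profit is highest at y = 0. Equivalently, the lowest AVC in the table is 81/5 ≈ $16.20 at y = 5, and P = $15 falls below it — price never covers variable cost, so the firm shuts down and loses only its fixed cost.

y = 0 (shut down); profit = -$65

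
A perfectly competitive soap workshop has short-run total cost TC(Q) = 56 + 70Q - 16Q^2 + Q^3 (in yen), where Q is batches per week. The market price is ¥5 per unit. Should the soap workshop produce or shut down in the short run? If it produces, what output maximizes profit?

From TC, MC = TC'(Q) = 70 - 32Q + 3Q^2 and AVC = VC/Q = 70 - 16Q + Q^2.
AVC is minimized where dAVC/dQ = -16 + 2Q = 0, at Q = 8; min AVC = 70 - 16·8 + 8^2 = ¥6.
Since P = ¥5 < min AVC = ¥6, price fails to cover variable cost at any output.
Shutting down limits the loss to fixed cost, ¥56.

Shut down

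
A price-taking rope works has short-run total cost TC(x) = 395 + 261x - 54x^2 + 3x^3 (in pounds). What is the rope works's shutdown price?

The firm shuts down when price falls below the minimum of average variable cost. AVC = VC/x = 261 - 54x + 3x^2.
dAVC/dx = -54 + 6x = 0 gives x = 9. min AVC = 261 - 54·9 + 3·9^2 = 18.
The firm shuts down for any P below £18.

£18 per unit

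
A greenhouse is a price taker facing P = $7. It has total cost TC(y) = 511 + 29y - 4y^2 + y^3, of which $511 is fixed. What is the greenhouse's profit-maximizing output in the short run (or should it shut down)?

Variable cost is VC = 29y - 4y^2 + y^3, so AVC = VC/y = 29 - 4y + y^2 and MC = dTC/dy = 29 - 8y + 3y^2.
AVC is minimized where dAVC/dy = -4 + 2y = 0, at y = 2; min AVC = 29 - 4·2 + 2^2 = $25.
P = $7 lies below min AVC = $25; no output level covers variable cost.
Shutting down limits the loss to fixed cost, $511.

Shut down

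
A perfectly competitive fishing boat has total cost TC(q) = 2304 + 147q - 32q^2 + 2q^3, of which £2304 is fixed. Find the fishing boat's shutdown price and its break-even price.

Shutdown price = £19; break-even price = £243

Shutdown price = min AVC. AVC = 147 - 32q + 2q^2, with vertex at q = 8 and minimum £19.
ATC = 2304/q + 147 - 32q + 2q^2. Setting dATC/dq = −2304/q^2 − 32 + 4q = 0 gives q = 12 (since 4·12^3 − 32·12^2 = 2304).
min ATC = 2304/12 + 147 − 32·12 + 2·12^2 = £243. That is the break-even price.
For £19 ≤ P < £243 the firm produces at a loss; below £19 it shuts down.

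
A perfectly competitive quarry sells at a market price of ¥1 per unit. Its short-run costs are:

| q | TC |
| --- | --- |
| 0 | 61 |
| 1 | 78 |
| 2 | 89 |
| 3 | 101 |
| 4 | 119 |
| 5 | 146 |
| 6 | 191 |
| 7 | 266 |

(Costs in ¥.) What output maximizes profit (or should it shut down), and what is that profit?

Tabulate TR − TC: q=0: -61; q=1: -77; q=2: -87; q=3: -98; q=4: -115; q=5: -141; q=6: -185; q=7: -259.
Profit is highest at q = 0. Equivalently, the lowest AVC in the table is 40/3 ≈ ¥13.33 at q = 3, and P = ¥1 falls below it — price never covers variable cost, so the firm shuts down and loses only its fixed cost.

q = 0 (shut down); profit = -¥61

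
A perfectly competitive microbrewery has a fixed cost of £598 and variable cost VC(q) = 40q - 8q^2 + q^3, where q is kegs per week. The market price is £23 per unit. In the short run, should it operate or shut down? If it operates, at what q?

Shut down

Strip out fixed cost: VC = 40q - 8q^2 + q^3. Then AVC = 40 - 8q + q^2 and MC = 40 - 16q + 3q^2.
AVC hits its minimum where MC = AVC, at q = 4, giving min AVC = 40 - 8·4 + 4^2 = £24.
With P < min AVC (£23 < £24), every unit sold adds to the loss.
Best response: produce nothing and absorb the £598 fixed cost.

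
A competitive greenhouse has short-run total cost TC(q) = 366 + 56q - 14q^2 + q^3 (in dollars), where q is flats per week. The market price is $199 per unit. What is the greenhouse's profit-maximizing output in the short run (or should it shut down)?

Produce at q = 13

Variable cost is VC = 56q - 14q^2 + q^3, so AVC = VC/q = 56 - 14q + q^2 and MC = dTC/dq = 56 - 28q + 3q^2.
The AVC parabola has its vertex at q = 14/2 = 7, where AVC = 56 - 14·7 + 7^2 = $7.
P = $199 exceeds min AVC = $7, so the firm stays open.
Solving P = MC: -143 - 28q + 3q^2 = 0 ⇒ q = -11/3 or 13. On the upward-sloping branch, q* = 13.
Check: AVC at q = 13 is $43 ≤ P, so revenue covers variable cost.
Profit = P·q − TC = 199·13 − 925 = $1662.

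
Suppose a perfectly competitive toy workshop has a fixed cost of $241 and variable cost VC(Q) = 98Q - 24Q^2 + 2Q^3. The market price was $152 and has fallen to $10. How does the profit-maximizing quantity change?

AVC = 98 - 24Q + 2Q^2, minimized at Q = 6 where min AVC = $26. MC = 98 - 48Q + 6Q^2.
At P = $152 ≥ min AVC, set P = MC on the rising branch: Q = 9.
At P = $10 < min AVC = $26, price no longer covers variable cost at any output, so the firm shuts down: Q = 0.

Output falls from 9 to 0 (the firm shuts down)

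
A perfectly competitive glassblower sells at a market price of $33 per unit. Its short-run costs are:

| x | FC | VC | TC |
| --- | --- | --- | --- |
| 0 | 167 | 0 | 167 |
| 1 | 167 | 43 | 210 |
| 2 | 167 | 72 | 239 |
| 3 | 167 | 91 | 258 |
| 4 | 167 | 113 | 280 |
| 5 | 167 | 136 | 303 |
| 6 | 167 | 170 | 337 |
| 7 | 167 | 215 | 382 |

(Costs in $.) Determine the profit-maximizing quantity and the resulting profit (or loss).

Profit at each row (π = 33x − TC): x=0: -167; x=1: -177; x=2: -173; x=3: -159; x=4: -148; x=5: -138; x=6: -139; x=7: -151.
Profit is maximized at x = 5. AVC there is 136/5 = $27.20 ≤ P, so producing beats shutting down (which would give -$167).

x = 5; profit = -$138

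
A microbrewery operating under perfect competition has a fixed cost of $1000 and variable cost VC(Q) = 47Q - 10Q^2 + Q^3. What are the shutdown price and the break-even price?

Shutdown price = min AVC. AVC = 47 - 10Q + Q^2, with vertex at Q = 5 and minimum $22.
ATC = 1000/Q + 47 - 10Q + Q^2. Setting dATC/dQ = −1000/Q^2 − 10 + 2Q = 0 gives Q = 10 (since 2·10^3 − 10·10^2 = 1000).
min ATC = 1000/10 + 47 − 10·10 + 10^2 = $147. That is the break-even price.
For $22 ≤ P < $147 the firm produces at a loss; below $22 it shuts down.

Shutdown price = $22; break-even price = $147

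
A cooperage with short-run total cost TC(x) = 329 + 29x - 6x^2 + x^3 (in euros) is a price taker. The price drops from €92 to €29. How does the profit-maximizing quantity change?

MC = 29 - 12x + 3x^2; the shutdown threshold is min AVC = €20 (at x = 3).
With P = €92 above the shutdown price, P = MC gives x = 7.
At P = €29 ≥ min AVC, set P = MC: x = 4. The firm stays open but cuts output.

Output falls from 7 to 4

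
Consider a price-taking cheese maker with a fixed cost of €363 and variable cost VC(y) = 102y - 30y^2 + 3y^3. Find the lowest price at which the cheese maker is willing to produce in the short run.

€27 per unit

The firm shuts down when price falls below the minimum of average variable cost. AVC = VC/y = 102 - 30y + 3y^2.
dAVC/dy = -30 + 6y = 0 gives y = 5. min AVC = 102 - 30·5 + 3·5^2 = 27.
So the shutdown price is €27.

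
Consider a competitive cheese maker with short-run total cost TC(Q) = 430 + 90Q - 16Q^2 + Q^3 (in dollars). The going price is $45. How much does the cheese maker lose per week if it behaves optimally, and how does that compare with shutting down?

Profit = -$268 at Q = 9

AVC = 90 - 16Q + Q^2 has its minimum $26 at Q = 8; price $45 clears that bar, so the firm operates.
MC = 90 - 32Q + 3Q^2. Setting P = MC and taking the root on the rising branch gives Q* = 9.
TR = 45·9 = 405. TC = 430 + 243 = 673. Profit = 405 − 673 = -$268.
Shutting down would mean losing the fixed cost of $430, so operating at a loss of $268 is better by $162.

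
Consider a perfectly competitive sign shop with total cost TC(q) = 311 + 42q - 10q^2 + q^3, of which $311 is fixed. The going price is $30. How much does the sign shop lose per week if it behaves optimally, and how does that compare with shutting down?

AVC = 42 - 10q + q^2; min AVC = $17 at q = 5. Since P = $30 ≥ min AVC, the firm produces.
With MC = 42 - 20q + 3q^2, P = MC on the upward-sloping part at q* = 6.
TR = 30·6 = 180. TC = 311 + 108 = 419. Profit = 180 − 419 = -$239.
That loss of $239 beats the $311 the firm would lose by shutting down; producing recovers $72 of fixed cost.

Profit = -$239 at q = 6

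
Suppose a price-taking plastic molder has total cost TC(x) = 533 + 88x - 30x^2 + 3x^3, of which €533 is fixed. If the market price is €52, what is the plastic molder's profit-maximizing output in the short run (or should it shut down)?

Variable cost is VC = 88x - 30x^2 + 3x^3, so AVC = VC/x = 88 - 30x + 3x^2 and MC = dTC/dx = 88 - 60x + 9x^2.
AVC is minimized where dAVC/dx = -30 + 6x = 0, at x = 5; min AVC = 88 - 30·5 + 3·5^2 = €13.
Because €52 ≥ €13, revenue can cover variable cost; the firm operates.
Solving P = MC: 36 - 60x + 9x^2 = 0 ⇒ x = 2/3 or 6. On the upward-sloping branch, x* = 6.
Check: AVC at x = 6 is €16 ≤ P, so revenue covers variable cost.
Profit = P·x − TC = 52·6 − 629 = -€317, a loss, but smaller than the €533 fixed cost the firm would lose by shutting down.

Produce at x = 6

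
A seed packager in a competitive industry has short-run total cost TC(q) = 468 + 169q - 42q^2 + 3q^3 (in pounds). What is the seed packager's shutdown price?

The firm shuts down when price falls below the minimum of average variable cost. AVC = VC/q = 169 - 42q + 3q^2.
At the minimum of AVC, MC = AVC. MC = 169 - 84q + 9q^2; setting MC = AVC gives 6q^2 - 42q = 0, so q = 7. min AVC = 22.
For P < £22 the firm produces nothing.

£22 per unit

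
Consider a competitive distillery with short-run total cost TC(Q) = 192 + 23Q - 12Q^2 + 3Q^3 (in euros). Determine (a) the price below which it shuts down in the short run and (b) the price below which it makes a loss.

Shutdown price = min AVC. AVC = 23 - 12Q + 3Q^2, with vertex at Q = 2 and minimum €11.
ATC = 192/Q + 23 - 12Q + 3Q^2. Setting dATC/dQ = −192/Q^2 − 12 + 6Q = 0 gives Q = 4 (since 6·4^3 − 12·4^2 = 192).
min ATC = 192/4 + 23 − 12·4 + 3·4^2 = €71. That is the break-even price.
For €11 ≤ P < €71 the firm produces at a loss; below €11 it shuts down.

Shutdown price = €11; break-even price = €71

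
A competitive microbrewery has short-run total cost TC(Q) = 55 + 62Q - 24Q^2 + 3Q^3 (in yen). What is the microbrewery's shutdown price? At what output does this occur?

Short-run supply begins at min AVC. From VC = 62Q - 24Q^2 + 3Q^3, AVC = 62 - 24Q + 3Q^2.
At the minimum of AVC, MC = AVC. MC = 62 - 48Q + 9Q^2; setting MC = AVC gives 6Q^2 - 24Q = 0, so Q = 4. min AVC = 14.
For P < ¥14 the firm produces nothing.

¥14 per unit, at Q = 4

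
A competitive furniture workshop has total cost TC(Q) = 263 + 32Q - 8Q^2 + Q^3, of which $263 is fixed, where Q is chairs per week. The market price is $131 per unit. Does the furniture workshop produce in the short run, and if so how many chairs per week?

Produce at Q = 9

From TC, MC = TC'(Q) = 32 - 16Q + 3Q^2 and AVC = VC/Q = 32 - 8Q + Q^2.
The AVC parabola has its vertex at Q = 8/2 = 4, where AVC = 32 - 8·4 + 4^2 = $16.
P = $131 exceeds min AVC = $16, so the firm stays open.
Solving P = MC: -99 - 16Q + 3Q^2 = 0 ⇒ Q = -11/3 or 9. On the upward-sloping branch, Q* = 9.
Check: AVC at Q = 9 is $41 ≤ P, so revenue covers variable cost.
Profit = P·Q − TC = 131·9 − 632 = $547.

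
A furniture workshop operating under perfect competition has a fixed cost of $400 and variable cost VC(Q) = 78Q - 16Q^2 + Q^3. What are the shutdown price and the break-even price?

Shutdown price = $14; break-even price = $58

AVC = 78 - 16Q + Q^2; minimized at Q = 8, giving min AVC = $14. That is the shutdown price.
ATC = 400/Q + 78 - 16Q + Q^2. Setting dATC/dQ = −400/Q^2 − 16 + 2Q = 0 gives Q = 10 (since 2·10^3 − 16·10^2 = 400).
min ATC = 400/10 + 78 − 16·10 + 10^2 = $58. That is the break-even price.
Between these two prices the firm operates at a loss; above $58 it earns a profit.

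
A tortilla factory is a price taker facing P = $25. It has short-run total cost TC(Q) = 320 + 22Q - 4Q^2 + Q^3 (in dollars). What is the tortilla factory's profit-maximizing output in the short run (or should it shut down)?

Produce at Q = 3

Variable cost is VC = 22Q - 4Q^2 + Q^3, so AVC = VC/Q = 22 - 4Q + Q^2 and MC = dTC/dQ = 22 - 8Q + 3Q^2.
AVC hits its minimum where MC = AVC, at Q = 2, giving min AVC = 22 - 4·2 + 2^2 = $18.
P = $25 exceeds min AVC = $18, so the firm stays open.
Solving P = MC: -3 - 8Q + 3Q^2 = 0 ⇒ Q = -1/3 or 3. On the upward-sloping branch, Q* = 3.
Check: AVC at Q = 3 is $19 ≤ P, so revenue covers variable cost.
Profit = P·Q − TC = 25·3 − 377 = -$302, a loss, but smaller than the $320 fixed cost the firm would lose by shutting down.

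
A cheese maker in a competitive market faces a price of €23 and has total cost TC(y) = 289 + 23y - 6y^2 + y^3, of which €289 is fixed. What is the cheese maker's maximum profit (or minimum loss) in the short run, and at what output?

AVC = 23 - 6y + y^2; min AVC = €14 at y = 3. Since P = €23 ≥ min AVC, the firm produces.
MC = 23 - 12y + 3y^2. Setting P = MC and taking the root on the rising branch gives y* = 4.
TR = 23·4 = 92. TC = 289 + 60 = 349. Profit = 92 − 349 = -€257.
Shutting down would mean losing the fixed cost of €289, so operating at a loss of €257 is better by €32.

Profit = -€257 at y = 4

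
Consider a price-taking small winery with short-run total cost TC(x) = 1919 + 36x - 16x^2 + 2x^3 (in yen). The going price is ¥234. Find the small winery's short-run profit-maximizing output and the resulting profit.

Profit = -¥299 at x = 9

AVC = 36 - 16x + 2x^2; min AVC = ¥4 at x = 4. Since P = ¥234 ≥ min AVC, the firm produces.
With MC = 36 - 32x + 6x^2, P = MC on the upward-sloping part at x* = 9.
TR = 234·9 = 2106. TC = 1919 + 486 = 2405. Profit = 2106 − 2405 = -¥299.
That loss of ¥299 beats the ¥1919 the firm would lose by shutting down; producing recovers ¥1620 of fixed cost.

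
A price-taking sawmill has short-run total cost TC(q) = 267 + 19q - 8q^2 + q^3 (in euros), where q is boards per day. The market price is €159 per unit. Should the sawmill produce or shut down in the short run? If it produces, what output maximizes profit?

From TC, MC = TC'(q) = 19 - 16q + 3q^2 and AVC = VC/q = 19 - 8q + q^2.
The AVC parabola has its vertex at q = 8/2 = 4, where AVC = 19 - 8·4 + 4^2 = €3.
Since P = €159 ≥ min AVC = €3, price covers variable cost and the firm should produce.
Solving P = MC: -140 - 16q + 3q^2 = 0 ⇒ q = -14/3 or 10. On the upward-sloping branch, q* = 10.
Check: AVC at q = 10 is €39 ≤ P, so revenue covers variable cost.
Profit = P·q − TC = 159·10 − 657 = €933.

Produce at q = 10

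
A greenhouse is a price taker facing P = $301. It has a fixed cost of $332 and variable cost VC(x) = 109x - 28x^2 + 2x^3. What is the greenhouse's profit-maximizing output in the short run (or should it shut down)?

Strip out fixed cost: VC = 109x - 28x^2 + 2x^3. Then AVC = 109 - 28x + 2x^2 and MC = 109 - 56x + 6x^2.
AVC hits its minimum where MC = AVC, at x = 7, giving min AVC = 109 - 28·7 + 2·7^2 = $11.
Because $301 ≥ $11, revenue can cover variable cost; the firm operates.
Solving P = MC: -192 - 56x + 6x^2 = 0 ⇒ x = -8/3 or 12. On the upward-sloping branch, x* = 12.
Check: AVC at x = 12 is $61 ≤ P, so revenue covers variable cost.
Profit = P·x − TC = 301·12 − 1064 = $2548.

Produce at x = 12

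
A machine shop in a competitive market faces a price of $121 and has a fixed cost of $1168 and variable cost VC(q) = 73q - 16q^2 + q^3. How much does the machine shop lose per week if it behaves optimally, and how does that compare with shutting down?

Profit = -$16 at q = 12

AVC = 73 - 16q + q^2 has its minimum $9 at q = 8; price $121 clears that bar, so the firm operates.
MC = 73 - 32q + 3q^2. Setting P = MC and taking the root on the rising branch gives q* = 12.
TR = 121·12 = 1452. TC = 1168 + 300 = 1468. Profit = 1452 − 1468 = -$16.
Shutting down would mean losing the fixed cost of $1168, so operating at a loss of $16 is better by $1152.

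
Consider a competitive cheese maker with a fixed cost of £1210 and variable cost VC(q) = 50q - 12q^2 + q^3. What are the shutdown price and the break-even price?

Shutdown price = £14; break-even price = £149

Shutdown price = min AVC. AVC = 50 - 12q + q^2, with vertex at q = 6 and minimum £14.
ATC = 1210/q + 50 - 12q + q^2. Setting dATC/dq = −1210/q^2 − 12 + 2q = 0 gives q = 11 (since 2·11^3 − 12·11^2 = 1210).
min ATC = 1210/11 + 50 − 12·11 + 11^2 = £149. That is the break-even price.
For £14 ≤ P < £149 the firm produces at a loss; below £14 it shuts down.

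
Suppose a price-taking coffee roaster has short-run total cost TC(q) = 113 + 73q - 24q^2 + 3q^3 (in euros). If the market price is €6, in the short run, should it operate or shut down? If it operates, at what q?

Shut down

From TC, MC = TC'(q) = 73 - 48q + 9q^2 and AVC = VC/q = 73 - 24q + 3q^2.
AVC is minimized where dAVC/dq = -24 + 6q = 0, at q = 4; min AVC = 73 - 24·4 + 3·4^2 = €25.
With P < min AVC (€6 < €25), every unit sold adds to the loss.
Shutting down limits the loss to fixed cost, €113.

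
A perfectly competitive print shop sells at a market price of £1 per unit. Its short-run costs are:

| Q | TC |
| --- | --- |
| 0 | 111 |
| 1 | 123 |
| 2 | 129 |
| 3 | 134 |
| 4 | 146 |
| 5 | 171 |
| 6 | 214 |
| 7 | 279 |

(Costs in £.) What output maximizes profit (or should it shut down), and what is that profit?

Q = 0 (shut down); profit = -£111

Compute π = P·Q − TC at each output: Q=0: -111; Q=1: -122; Q=2: -127; Q=3: -131; Q=4: -142; Q=5: -166; Q=6: -208; Q=7: -272.
Profit is highest at Q = 0. Equivalently, the lowest AVC in the table is 23/3 ≈ £7.67 at Q = 3, and P = £1 falls below it — price never covers variable cost, so the firm shuts down and loses only its fixed cost.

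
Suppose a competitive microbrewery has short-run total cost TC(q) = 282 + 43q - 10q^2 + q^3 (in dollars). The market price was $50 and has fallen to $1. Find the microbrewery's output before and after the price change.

MC = 43 - 20q + 3q^2; the shutdown threshold is min AVC = $18 (at q = 5).
With P = $50 above the shutdown price, P = MC gives q = 7.
At P = $1 < min AVC = $18, price no longer covers variable cost at any output, so the firm shuts down: q = 0.

Output falls from 7 to 0 (the firm shuts down)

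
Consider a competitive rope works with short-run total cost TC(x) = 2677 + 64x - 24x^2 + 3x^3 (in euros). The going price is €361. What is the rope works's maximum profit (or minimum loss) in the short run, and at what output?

Profit = -€247 at x = 9

AVC = 64 - 24x + 3x^2 has its minimum €16 at x = 4; price €361 clears that bar, so the firm operates.
MC = 64 - 48x + 9x^2. Setting P = MC and taking the root on the rising branch gives x* = 9.
TR = 361·9 = 3249. TC = 2677 + 819 = 3496. Profit = 3249 − 3496 = -€247.
Shutting down would mean losing the fixed cost of €2677, so operating at a loss of €247 is better by €2430.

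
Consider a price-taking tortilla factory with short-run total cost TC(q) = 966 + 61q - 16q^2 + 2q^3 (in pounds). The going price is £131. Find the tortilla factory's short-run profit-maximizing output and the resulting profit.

AVC = 61 - 16q + 2q^2 has its minimum £29 at q = 4; price £131 clears that bar, so the firm operates.
With MC = 61 - 32q + 6q^2, P = MC on the upward-sloping part at q* = 7.
TR = 131·7 = 917. TC = 966 + 329 = 1295. Profit = 917 − 1295 = -£378.
Shutting down would mean losing the fixed cost of £966, so operating at a loss of £378 is better by £588.

Profit = -£378 at q = 7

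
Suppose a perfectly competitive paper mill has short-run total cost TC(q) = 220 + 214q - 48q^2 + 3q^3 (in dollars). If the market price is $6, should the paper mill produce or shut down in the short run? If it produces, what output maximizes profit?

Shut down

From TC, MC = TC'(q) = 214 - 96q + 9q^2 and AVC = VC/q = 214 - 48q + 3q^2.
AVC is minimized where dAVC/dq = -48 + 6q = 0, at q = 8; min AVC = 214 - 48·8 + 3·8^2 = $22.
With P < min AVC ($6 < $22), every unit sold adds to the loss.
Shutting down limits the loss to fixed cost, $220.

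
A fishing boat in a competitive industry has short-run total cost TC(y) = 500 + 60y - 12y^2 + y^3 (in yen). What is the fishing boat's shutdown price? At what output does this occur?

The shutdown price is the minimum of AVC. VC = 60y - 12y^2 + y^3, so AVC = 60 - 12y + y^2.
At the minimum of AVC, MC = AVC. MC = 60 - 24y + 3y^2; setting MC = AVC gives 2y^2 - 12y = 0, so y = 6. min AVC = 24.
For P < ¥24 the firm produces nothing.

¥24 per unit, at y = 6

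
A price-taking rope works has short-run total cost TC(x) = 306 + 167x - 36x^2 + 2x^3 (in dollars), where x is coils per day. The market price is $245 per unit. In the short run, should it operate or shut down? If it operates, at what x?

Produce at x = 13

Variable cost is VC = 167x - 36x^2 + 2x^3, so AVC = VC/x = 167 - 36x + 2x^2 and MC = dTC/dx = 167 - 72x + 6x^2.
AVC hits its minimum where MC = AVC, at x = 9, giving min AVC = 167 - 36·9 + 2·9^2 = $5.
P = $245 exceeds min AVC = $5, so the firm stays open.
Solving P = MC: -78 - 72x + 6x^2 = 0 ⇒ x = -1 or 13. On the upward-sloping branch, x* = 13.
Check: AVC at x = 13 is $37 ≤ P, so revenue covers variable cost.
Profit = P·x − TC = 245·13 − 787 = $2398.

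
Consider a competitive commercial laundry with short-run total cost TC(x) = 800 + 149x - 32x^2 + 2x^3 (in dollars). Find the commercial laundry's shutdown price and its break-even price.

AVC = 149 - 32x + 2x^2; minimized at x = 8, giving min AVC = $21. That is the shutdown price.
ATC = 800/x + 149 - 32x + 2x^2. Setting dATC/dx = −800/x^2 − 32 + 4x = 0 gives x = 10 (since 4·10^3 − 32·10^2 = 800).
min ATC = 800/10 + 149 − 32·10 + 2·10^2 = $109. That is the break-even price.
For $21 ≤ P < $109 the firm produces at a loss; below $21 it shuts down.

Shutdown price = $21; break-even price = $109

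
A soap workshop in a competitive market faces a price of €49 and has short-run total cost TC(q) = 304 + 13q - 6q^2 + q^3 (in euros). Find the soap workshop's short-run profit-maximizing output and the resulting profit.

AVC = 13 - 6q + q^2; min AVC = €4 at q = 3. Since P = €49 ≥ min AVC, the firm produces.
With MC = 13 - 12q + 3q^2, P = MC on the upward-sloping part at q* = 6.
TR = 49·6 = 294. TC = 304 + 78 = 382. Profit = 294 − 382 = -€88.
Shutting down would mean losing the fixed cost of €304, so operating at a loss of €88 is better by €216.

Profit = -€88 at q = 6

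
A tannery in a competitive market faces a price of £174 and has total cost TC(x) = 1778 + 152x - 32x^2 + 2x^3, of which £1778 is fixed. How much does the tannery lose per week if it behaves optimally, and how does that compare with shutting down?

AVC = 152 - 32x + 2x^2; min AVC = £24 at x = 8. Since P = £174 ≥ min AVC, the firm produces.
MC = 152 - 64x + 6x^2. Setting P = MC and taking the root on the rising branch gives x* = 11.
TR = 174·11 = 1914. TC = 1778 + 462 = 2240. Profit = 1914 − 2240 = -£326.
That loss of £326 beats the £1778 the firm would lose by shutting down; producing recovers £1452 of fixed cost.

Profit = -£326 at x = 11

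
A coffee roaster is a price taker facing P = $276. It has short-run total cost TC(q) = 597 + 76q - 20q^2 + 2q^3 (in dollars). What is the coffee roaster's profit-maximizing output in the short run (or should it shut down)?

From TC, MC = TC'(q) = 76 - 40q + 6q^2 and AVC = VC/q = 76 - 20q + 2q^2.
AVC hits its minimum where MC = AVC, at q = 5, giving min AVC = 76 - 20·5 + 2·5^2 = $26.
P = $276 exceeds min AVC = $26, so the firm stays open.
Solving P = MC: -200 - 40q + 6q^2 = 0 ⇒ q = -10/3 or 10. On the upward-sloping branch, q* = 10.
Check: AVC at q = 10 is $76 ≤ P, so revenue covers variable cost.
Profit = P·q − TC = 276·10 − 1357 = $1403.

Produce at q = 10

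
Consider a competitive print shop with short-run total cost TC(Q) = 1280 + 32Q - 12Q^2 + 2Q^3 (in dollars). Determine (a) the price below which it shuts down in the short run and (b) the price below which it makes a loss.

Shutdown price = $14; break-even price = $224

Shutdown price = min AVC. AVC = 32 - 12Q + 2Q^2, with vertex at Q = 3 and minimum $14.
ATC = 1280/Q + 32 - 12Q + 2Q^2. Setting dATC/dQ = −1280/Q^2 − 12 + 4Q = 0 gives Q = 8 (since 4·8^3 − 12·8^2 = 1280).
min ATC = 1280/8 + 32 − 12·8 + 2·8^2 = $224. That is the break-even price.
For $14 ≤ P < $224 the firm produces at a loss; below $14 it shuts down.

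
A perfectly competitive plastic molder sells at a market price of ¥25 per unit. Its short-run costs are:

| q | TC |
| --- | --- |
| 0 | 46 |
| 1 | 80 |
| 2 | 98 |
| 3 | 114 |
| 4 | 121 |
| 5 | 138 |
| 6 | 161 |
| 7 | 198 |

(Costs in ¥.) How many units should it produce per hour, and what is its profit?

q = 6; profit = -¥11

Compute π = P·q − TC at each output: q=0: -46; q=1: -55; q=2: -48; q=3: -39; q=4: -21; q=5: -13; q=6: -11; q=7: -23.
Profit is maximized at q = 6. AVC there is 115/6 = ¥19.17 ≤ P, so producing beats shutting down (which would give -¥46).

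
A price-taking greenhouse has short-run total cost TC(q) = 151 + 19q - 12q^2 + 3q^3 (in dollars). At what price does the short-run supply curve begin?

$7 per unit

The shutdown price is the minimum of AVC. VC = 19q - 12q^2 + 3q^3, so AVC = 19 - 12q + 3q^2.
At the minimum of AVC, MC = AVC. MC = 19 - 24q + 9q^2; setting MC = AVC gives 6q^2 - 12q = 0, so q = 2. min AVC = 7.
The firm shuts down for any P below $7.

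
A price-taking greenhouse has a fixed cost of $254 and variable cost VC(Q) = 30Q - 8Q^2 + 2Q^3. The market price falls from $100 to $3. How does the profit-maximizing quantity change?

MC = 30 - 16Q + 6Q^2; the shutdown threshold is min AVC = $22 (at Q = 2).
At P = $100 ≥ min AVC, set P = MC on the rising branch: Q = 5.
At P = $3 < min AVC = $22, price no longer covers variable cost at any output, so the firm shuts down: Q = 0.

Output falls from 5 to 0 (the firm shuts down)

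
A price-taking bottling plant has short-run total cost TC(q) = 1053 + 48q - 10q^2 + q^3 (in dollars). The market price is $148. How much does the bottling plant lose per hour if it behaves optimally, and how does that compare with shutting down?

AVC = 48 - 10q + q^2; min AVC = $23 at q = 5. Since P = $148 ≥ min AVC, the firm produces.
With MC = 48 - 20q + 3q^2, P = MC on the upward-sloping part at q* = 10.
TR = 148·10 = 1480. TC = 1053 + 480 = 1533. Profit = 1480 − 1533 = -$53.
By producing, the firm covers all variable cost plus $1000 of fixed cost; shutting down would lose the full $1053.

Profit = -$53 at q = 10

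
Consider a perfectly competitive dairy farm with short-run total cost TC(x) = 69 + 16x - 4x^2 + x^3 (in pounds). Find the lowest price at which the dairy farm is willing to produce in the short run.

£12 per unit

The shutdown price is the minimum of AVC. VC = 16x - 4x^2 + x^3, so AVC = 16 - 4x + x^2.
At the minimum of AVC, MC = AVC. MC = 16 - 8x + 3x^2; setting MC = AVC gives 2x^2 - 4x = 0, so x = 2. min AVC = 12.
For P < £12 the firm produces nothing.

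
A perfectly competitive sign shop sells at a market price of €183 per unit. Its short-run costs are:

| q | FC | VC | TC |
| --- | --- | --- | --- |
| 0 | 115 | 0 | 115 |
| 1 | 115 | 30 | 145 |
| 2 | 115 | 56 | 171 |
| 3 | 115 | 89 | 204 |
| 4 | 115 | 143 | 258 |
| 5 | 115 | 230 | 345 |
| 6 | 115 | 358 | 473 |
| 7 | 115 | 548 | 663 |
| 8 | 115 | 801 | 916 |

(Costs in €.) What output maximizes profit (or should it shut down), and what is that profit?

q = 6; profit = €625

Profit at each row (π = 183q − TC): q=0: -115; q=1: 38; q=2: 195; q=3: 345; q=4: 474; q=5: 570; q=6: 625; q=7: 618; q=8: 548.
Profit is maximized at q = 6. AVC there is 358/6 = €59.67 ≤ P, so producing beats shutting down (which would give -€115).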